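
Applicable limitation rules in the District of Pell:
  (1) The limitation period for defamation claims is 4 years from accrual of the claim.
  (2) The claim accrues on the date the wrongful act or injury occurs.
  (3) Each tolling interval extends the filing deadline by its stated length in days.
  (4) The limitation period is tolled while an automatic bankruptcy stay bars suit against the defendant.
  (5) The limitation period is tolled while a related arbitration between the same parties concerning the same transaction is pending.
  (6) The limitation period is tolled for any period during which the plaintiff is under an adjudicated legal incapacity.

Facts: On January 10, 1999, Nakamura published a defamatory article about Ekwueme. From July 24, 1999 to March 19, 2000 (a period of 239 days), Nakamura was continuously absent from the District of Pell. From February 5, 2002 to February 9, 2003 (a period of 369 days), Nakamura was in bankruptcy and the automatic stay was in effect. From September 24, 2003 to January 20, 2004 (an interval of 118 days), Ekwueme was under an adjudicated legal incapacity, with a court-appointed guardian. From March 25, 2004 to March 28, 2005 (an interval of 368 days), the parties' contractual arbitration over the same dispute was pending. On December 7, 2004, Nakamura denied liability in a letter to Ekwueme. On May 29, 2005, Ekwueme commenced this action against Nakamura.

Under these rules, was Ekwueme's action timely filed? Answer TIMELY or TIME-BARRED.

TIME-BARRED

The claim accrued on January 10, 1999, the date of the act.
The untolled deadline — 4 years after January 10, 1999 — is January 10, 2003.
The period was tolled for 369 days by the automatic bankruptcy stay (February 5, 2002 to February 9, 2003), pushing the deadline to January 14, 2004.
The plaintiff's legal incapacity from September 24, 2003 to January 20, 2004 tolled the period for 118 days, extending the deadline to May 11, 2004.
The period was tolled for 368 days by the pending related arbitration (March 25, 2004 to March 28, 2005), pushing the deadline to May 14, 2005.
The defendant's absence from the jurisdiction from July 24, 1999 to March 19, 2000 does not toll the period, because no stated rule makes the defendant's absence a tolling event.
Nothing else in the chronology tolls or restarts the period.
Ekwueme filed on May 29, 2005, after the May 14, 2005 deadline, so the action is time-barred.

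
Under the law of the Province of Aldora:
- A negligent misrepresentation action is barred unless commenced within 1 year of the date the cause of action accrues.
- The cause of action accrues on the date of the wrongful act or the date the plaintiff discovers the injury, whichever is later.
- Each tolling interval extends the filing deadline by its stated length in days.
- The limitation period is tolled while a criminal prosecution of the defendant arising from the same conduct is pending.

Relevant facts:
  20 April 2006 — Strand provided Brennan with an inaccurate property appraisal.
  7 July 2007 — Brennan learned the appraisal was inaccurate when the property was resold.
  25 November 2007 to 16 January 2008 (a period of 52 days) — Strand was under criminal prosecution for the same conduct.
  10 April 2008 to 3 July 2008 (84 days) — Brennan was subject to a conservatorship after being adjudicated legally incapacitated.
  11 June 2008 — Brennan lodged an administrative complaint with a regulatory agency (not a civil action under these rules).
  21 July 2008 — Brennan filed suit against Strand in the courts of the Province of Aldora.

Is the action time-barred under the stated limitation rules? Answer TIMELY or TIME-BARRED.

TIMELY

Taking the later of the act (20 April 2006) and discovery (7 July 2007), the claim accrued on 7 July 2007.
1 year from 7 July 2007 is 7 July 2008.
Because the pending criminal prosecution ran from 25 November 2007 to 16 January 2008, the deadline is extended by 52 days to 28 August 2008.
No stated provision tolls the period for the plaintiff's incapacity, so the interval from 10 April 2008 to 3 July 2008 has no effect on the deadline.
The other events in the timeline have no effect on the limitation period under the stated rules.
Filing on 21 July 2008 beat the 28 August 2008 deadline — the action is timely.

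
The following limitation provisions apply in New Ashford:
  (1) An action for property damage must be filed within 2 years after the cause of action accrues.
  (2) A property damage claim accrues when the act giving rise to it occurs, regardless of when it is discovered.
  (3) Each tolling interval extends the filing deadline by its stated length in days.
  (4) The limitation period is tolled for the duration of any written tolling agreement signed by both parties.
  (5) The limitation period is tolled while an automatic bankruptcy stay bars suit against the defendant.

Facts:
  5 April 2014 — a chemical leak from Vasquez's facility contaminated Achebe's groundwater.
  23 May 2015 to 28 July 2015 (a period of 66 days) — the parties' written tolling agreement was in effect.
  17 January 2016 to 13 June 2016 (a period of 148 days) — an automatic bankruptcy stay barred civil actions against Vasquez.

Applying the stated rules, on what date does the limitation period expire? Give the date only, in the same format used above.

5 November 2016

The claim accrued on 5 April 2014, when the wrongful act occurred.
Adding the 2 years base period to 5 April 2014 gives a deadline of 5 April 2016, before any tolling.
The written tolling agreement from 23 May 2015 to 28 July 2015 tolled the period for 66 days, extending the deadline to 10 June 2016.
The automatic bankruptcy stay from 17 January 2016 to 13 June 2016 tolled the period for 148 days, extending the deadline to 5 November 2016.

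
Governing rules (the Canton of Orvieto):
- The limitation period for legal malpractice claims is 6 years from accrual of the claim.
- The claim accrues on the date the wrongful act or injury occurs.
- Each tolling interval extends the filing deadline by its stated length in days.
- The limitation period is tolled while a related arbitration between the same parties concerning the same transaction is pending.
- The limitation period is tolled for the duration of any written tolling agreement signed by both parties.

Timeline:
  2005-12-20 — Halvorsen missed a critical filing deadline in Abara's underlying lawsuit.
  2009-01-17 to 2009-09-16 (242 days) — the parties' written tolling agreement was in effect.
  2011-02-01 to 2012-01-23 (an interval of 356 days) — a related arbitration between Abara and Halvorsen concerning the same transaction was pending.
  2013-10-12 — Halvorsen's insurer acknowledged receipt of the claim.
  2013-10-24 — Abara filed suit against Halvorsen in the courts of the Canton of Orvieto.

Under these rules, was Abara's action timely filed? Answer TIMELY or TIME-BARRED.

TIME-BARRED

The limitation period began to run on 2005-12-20.
6 years from 2005-12-20 is 2011-12-20.
The written tolling agreement from 2009-01-17 to 2009-09-16 tolled the period for 242 days, extending the deadline to 2012-08-18.
The pending related arbitration from 2011-02-01 to 2012-01-23 tolled the period for 356 days, extending the deadline to 2013-08-09.
Nothing else in the chronology tolls or restarts the period.
Abara filed on 2013-10-24, after the 2013-08-09 deadline, so the action is time-barred.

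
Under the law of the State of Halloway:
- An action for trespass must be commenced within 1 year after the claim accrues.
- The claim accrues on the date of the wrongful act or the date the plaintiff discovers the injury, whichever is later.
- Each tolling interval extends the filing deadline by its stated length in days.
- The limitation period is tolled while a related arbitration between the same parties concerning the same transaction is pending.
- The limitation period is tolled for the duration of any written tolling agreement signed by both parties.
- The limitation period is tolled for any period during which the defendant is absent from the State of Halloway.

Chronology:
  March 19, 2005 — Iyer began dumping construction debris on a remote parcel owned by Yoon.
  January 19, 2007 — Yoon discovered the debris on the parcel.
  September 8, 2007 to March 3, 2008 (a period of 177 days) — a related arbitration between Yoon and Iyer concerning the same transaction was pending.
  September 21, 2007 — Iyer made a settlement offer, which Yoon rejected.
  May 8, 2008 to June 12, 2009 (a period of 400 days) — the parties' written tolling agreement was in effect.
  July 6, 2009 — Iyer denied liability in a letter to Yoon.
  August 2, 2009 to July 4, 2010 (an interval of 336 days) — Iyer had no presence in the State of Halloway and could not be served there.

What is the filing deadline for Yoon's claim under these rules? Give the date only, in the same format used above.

July 20, 2010

Because discovery on January 19, 2007 post-dates the March 19, 2005 act, accrual under the later-of rule falls on January 19, 2007.
1 year from January 19, 2007 is January 19, 2008.
The pending related arbitration from September 8, 2007 to March 3, 2008 tolled the period for 177 days, extending the deadline to July 14, 2008.
The written tolling agreement from May 8, 2008 to June 12, 2009 tolled the period for 400 days, extending the deadline to August 18, 2009.
The period was tolled for 336 days by the defendant's absence from the jurisdiction (August 2, 2009 to July 4, 2010), pushing the deadline to July 20, 2010.
Nothing else in the chronology tolls or restarts the period.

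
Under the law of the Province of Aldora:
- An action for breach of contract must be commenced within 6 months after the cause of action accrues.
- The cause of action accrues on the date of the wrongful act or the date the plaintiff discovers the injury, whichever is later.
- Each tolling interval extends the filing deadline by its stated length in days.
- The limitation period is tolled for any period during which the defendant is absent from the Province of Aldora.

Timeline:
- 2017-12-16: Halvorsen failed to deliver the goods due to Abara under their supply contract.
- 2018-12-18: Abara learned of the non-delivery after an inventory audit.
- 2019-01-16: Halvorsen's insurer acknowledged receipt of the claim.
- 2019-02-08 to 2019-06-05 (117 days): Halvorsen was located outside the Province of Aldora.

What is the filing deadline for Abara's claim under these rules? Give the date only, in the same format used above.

Taking the later of the act (2017-12-16) and discovery (2018-12-18), the claim accrued on 2018-12-18.
The untolled deadline — 6 months after 2018-12-18 — is 2019-06-18.
The defendant's absence from the jurisdiction from 2019-02-08 to 2019-06-05 tolled the period for 117 days, extending the deadline to 2019-10-13.
Nothing else in the chronology tolls or restarts the period.

2019-10-13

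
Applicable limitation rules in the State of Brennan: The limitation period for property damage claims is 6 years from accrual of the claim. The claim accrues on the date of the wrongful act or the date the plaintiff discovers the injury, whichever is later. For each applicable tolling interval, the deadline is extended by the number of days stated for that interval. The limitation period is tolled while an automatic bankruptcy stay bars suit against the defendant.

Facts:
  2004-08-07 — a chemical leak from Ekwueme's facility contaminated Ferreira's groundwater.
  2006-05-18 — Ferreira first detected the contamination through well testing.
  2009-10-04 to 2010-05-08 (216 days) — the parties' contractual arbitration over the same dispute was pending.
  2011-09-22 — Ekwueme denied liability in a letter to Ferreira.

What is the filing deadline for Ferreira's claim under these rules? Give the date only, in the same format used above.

Taking the later of the act (2004-08-07) and discovery (2006-05-18), the claim accrued on 2006-05-18.
The untolled deadline — 6 years after 2006-05-18 — is 2012-05-18.
No stated provision tolls the period for a pending arbitration, so the interval from 2009-10-04 to 2010-05-08 has no effect on the deadline.
Nothing else in the chronology tolls or restarts the period.

2012-05-18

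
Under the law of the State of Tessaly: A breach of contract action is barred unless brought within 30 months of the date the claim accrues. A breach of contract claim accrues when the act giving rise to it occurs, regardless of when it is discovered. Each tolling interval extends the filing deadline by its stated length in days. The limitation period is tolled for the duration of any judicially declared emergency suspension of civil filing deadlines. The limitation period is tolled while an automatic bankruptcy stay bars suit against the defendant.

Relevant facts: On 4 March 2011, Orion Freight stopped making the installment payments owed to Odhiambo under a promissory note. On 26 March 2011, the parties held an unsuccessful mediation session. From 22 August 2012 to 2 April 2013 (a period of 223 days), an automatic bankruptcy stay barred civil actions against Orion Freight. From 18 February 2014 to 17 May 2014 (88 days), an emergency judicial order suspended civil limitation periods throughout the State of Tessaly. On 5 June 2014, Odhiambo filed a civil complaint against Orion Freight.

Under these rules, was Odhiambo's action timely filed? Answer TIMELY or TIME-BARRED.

TIMELY

The claim accrued on 4 March 2011, when the wrongful act occurred.
The untolled deadline — 30 months after 4 March 2011 — is 4 September 2013.
The period was tolled for 223 days by the automatic bankruptcy stay (22 August 2012 to 2 April 2013), pushing the deadline to 15 April 2014.
Because the emergency suspension of filing deadlines ran from 18 February 2014 to 17 May 2014, the deadline is extended by 88 days to 12 July 2014.
None of the other events listed affects the running of the period under the stated rules.
The 5 June 2014 filing precedes the 12 July 2014 deadline; the claim is timely.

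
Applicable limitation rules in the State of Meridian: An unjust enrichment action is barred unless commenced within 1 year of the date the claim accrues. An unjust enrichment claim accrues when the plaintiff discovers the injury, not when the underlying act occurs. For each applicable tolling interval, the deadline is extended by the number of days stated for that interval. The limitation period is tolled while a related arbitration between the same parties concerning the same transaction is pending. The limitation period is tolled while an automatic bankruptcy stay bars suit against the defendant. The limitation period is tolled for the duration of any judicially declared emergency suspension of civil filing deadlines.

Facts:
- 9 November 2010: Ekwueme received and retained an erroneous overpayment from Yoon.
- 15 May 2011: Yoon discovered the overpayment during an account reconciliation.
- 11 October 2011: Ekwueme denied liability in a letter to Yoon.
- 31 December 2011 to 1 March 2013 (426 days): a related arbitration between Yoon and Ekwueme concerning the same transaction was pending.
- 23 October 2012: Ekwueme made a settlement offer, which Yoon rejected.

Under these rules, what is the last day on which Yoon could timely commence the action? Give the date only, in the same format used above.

The claim did not accrue until Yoon discovered the injury on 15 May 2011; the 9 November 2010 act date does not start the clock under the stated rule.
1 year from 15 May 2011 is 15 May 2012.
Because the pending related arbitration ran from 31 December 2011 to 1 March 2013, the deadline is extended by 426 days to 15 July 2013.
The other events in the timeline have no effect on the limitation period under the stated rules.

15 July 2013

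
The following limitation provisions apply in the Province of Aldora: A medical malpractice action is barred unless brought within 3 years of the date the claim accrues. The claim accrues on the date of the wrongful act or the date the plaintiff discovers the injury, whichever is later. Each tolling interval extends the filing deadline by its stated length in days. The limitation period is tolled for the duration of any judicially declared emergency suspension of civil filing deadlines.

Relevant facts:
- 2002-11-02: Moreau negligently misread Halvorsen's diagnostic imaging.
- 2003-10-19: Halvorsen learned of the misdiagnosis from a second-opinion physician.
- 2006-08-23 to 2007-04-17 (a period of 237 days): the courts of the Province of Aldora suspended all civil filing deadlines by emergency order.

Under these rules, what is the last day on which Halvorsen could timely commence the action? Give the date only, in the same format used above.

2007-06-13

Because discovery on 2003-10-19 post-dates the 2002-11-02 act, accrual under the later-of rule falls on 2003-10-19.
The untolled deadline — 3 years after 2003-10-19 — is 2006-10-19.
The emergency suspension of filing deadlines from 2006-08-23 to 2007-04-17 tolled the period for 237 days, extending the deadline to 2007-06-13.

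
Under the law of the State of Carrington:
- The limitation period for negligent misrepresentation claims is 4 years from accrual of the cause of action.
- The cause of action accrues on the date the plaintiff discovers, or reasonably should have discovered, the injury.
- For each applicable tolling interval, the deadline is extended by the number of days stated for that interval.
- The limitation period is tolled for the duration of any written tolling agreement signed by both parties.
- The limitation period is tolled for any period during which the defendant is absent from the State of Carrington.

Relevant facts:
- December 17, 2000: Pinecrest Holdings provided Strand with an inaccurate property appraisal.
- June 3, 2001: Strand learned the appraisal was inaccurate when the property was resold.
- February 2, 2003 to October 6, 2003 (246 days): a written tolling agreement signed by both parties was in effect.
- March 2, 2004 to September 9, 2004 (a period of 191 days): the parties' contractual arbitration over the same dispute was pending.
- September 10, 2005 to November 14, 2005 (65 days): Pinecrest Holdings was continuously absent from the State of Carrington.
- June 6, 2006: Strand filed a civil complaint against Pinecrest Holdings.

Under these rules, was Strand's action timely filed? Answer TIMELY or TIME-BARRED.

Under the discovery rule, the claim accrued on June 3, 2001, when Strand discovered the injury — not on the December 17, 2000 date of the underlying act.
The untolled deadline — 4 years after June 3, 2001 — is June 3, 2005.
Because the written tolling agreement ran from February 2, 2003 to October 6, 2003, the deadline is extended by 246 days to February 4, 2006.
The period was tolled for 65 days by the defendant's absence from the jurisdiction (September 10, 2005 to November 14, 2005), pushing the deadline to April 10, 2006.
The pending related arbitration from March 2, 2004 to September 9, 2004 does not toll the period, because no stated rule makes a pending arbitration a tolling event.
The June 6, 2006 filing falls after the April 10, 2006 deadline; the claim is time-barred.

TIME-BARRED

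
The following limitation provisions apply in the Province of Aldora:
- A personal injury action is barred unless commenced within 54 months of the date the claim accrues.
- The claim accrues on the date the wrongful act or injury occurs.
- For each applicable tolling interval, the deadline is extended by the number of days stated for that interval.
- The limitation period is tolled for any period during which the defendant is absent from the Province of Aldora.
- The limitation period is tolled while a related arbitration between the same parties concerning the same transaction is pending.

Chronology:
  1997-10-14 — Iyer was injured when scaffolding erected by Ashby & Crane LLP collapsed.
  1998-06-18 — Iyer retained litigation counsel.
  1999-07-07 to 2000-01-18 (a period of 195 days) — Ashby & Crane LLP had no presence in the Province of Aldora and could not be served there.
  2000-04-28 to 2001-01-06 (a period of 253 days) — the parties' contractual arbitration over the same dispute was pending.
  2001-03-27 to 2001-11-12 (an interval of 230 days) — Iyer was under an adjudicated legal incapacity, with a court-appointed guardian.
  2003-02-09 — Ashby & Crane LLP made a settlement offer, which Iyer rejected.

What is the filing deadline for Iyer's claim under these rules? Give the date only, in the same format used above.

2003-07-06

The claim accrued on 1997-10-14, the date of the act.
The untolled deadline — 54 months after 1997-10-14 — is 2002-04-14.
The period was tolled for 195 days by the defendant's absence from the jurisdiction (1999-07-07 to 2000-01-18), pushing the deadline to 2002-10-26.
The period was tolled for 253 days by the pending related arbitration (2000-04-28 to 2001-01-06), pushing the deadline to 2003-07-06.
Although the plaintiff's incapacity ran from 2001-03-27 to 2001-11-12, the stated rules do not make that a tolling event, so it is disregarded.
The other events in the timeline have no effect on the limitation period under the stated rules.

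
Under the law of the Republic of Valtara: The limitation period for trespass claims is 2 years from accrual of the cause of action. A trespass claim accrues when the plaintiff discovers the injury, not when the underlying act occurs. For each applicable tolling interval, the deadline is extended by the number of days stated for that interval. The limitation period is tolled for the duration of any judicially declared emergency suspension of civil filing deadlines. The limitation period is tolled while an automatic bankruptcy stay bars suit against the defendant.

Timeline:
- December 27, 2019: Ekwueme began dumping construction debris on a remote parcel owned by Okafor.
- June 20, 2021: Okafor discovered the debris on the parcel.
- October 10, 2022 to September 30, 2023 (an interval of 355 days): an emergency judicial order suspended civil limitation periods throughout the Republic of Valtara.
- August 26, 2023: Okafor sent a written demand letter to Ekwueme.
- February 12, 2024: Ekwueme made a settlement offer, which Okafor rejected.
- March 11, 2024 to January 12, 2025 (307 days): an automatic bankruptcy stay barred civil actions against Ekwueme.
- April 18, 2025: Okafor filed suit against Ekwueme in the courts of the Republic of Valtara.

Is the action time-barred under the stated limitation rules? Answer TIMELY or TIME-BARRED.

Accrual is tied to discovery, so the period began on June 20, 2021 rather than on December 27, 2019 when the act occurred.
The untolled deadline — 2 years after June 20, 2021 — is June 20, 2023.
The period was tolled for 355 days by the emergency suspension of filing deadlines (October 10, 2022 to September 30, 2023), pushing the deadline to June 9, 2024.
The automatic bankruptcy stay from March 11, 2024 to January 12, 2025 tolled the period for 307 days, extending the deadline to April 12, 2025.
None of the other events listed affects the running of the period under the stated rules.
Okafor filed on April 18, 2025, after the April 12, 2025 deadline, so the action is time-barred.

TIME-BARRED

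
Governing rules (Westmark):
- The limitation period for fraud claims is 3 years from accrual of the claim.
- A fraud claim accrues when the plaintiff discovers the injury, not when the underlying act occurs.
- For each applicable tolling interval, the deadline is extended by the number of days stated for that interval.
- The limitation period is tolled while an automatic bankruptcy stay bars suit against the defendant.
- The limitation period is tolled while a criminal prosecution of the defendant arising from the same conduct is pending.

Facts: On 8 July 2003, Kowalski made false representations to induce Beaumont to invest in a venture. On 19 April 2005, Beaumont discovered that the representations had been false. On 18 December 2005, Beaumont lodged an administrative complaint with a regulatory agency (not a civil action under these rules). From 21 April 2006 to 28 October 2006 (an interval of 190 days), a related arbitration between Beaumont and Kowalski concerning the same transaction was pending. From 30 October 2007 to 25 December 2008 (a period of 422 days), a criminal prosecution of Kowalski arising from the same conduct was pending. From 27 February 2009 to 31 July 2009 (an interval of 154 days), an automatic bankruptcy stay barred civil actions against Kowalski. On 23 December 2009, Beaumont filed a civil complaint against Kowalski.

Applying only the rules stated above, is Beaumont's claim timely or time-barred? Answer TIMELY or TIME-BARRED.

TIME-BARRED

The claim did not accrue until Beaumont discovered the injury on 19 April 2005; the 8 July 2003 act date does not start the clock under the stated rule.
3 years from 19 April 2005 is 19 April 2008.
The period was tolled for 422 days by the pending criminal prosecution (30 October 2007 to 25 December 2008), pushing the deadline to 15 June 2009.
Because the automatic bankruptcy stay ran from 27 February 2009 to 31 July 2009, the deadline is extended by 154 days to 16 November 2009.
Although a pending arbitration ran from 21 April 2006 to 28 October 2006, the stated rules do not make that a tolling event, so it is disregarded.
The other events in the timeline have no effect on the limitation period under the stated rules.
Beaumont filed on 23 December 2009, after the 16 November 2009 deadline, so the action is time-barred.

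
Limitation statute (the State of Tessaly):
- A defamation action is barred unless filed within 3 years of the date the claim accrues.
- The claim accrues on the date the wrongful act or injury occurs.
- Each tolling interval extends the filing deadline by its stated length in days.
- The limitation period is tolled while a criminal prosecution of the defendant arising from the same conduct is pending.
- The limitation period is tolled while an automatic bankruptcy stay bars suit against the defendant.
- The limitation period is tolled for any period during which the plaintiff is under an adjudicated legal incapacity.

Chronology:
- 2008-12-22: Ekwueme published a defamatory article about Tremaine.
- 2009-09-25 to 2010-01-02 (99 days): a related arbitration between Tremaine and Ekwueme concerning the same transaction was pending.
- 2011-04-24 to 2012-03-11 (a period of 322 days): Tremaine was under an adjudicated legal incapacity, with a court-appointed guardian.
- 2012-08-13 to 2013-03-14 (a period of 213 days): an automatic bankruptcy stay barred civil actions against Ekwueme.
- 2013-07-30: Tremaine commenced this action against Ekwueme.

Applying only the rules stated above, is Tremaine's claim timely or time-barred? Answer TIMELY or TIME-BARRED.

The claim accrued on 2008-12-22, the date of the act.
3 years from 2008-12-22 is 2011-12-22.
Because the plaintiff's legal incapacity ran from 2011-04-24 to 2012-03-11, the deadline is extended by 322 days to 2012-11-08.
The period was tolled for 213 days by the automatic bankruptcy stay (2012-08-13 to 2013-03-14), pushing the deadline to 2013-06-09.
The pending related arbitration from 2009-09-25 to 2010-01-02 does not toll the period, because no stated rule makes a pending arbitration a tolling event.
The 2013-07-30 filing falls after the 2013-06-09 deadline; the claim is time-barred.

TIME-BARRED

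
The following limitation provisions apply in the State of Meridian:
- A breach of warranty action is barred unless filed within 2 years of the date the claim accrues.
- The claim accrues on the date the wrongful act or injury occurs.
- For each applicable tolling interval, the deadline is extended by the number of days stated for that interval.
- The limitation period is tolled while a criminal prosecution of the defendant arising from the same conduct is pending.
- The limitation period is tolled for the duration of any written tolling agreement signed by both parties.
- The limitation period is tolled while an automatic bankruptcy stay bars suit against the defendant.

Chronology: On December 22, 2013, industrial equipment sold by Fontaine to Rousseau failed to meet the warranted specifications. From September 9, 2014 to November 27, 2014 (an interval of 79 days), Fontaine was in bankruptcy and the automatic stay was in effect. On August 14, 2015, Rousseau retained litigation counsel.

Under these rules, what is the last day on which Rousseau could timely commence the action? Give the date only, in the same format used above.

The claim accrued on December 22, 2013, when the wrongful act occurred.
Adding the 2 years base period to December 22, 2013 gives a deadline of December 22, 2015, before any tolling.
The period was tolled for 79 days by the automatic bankruptcy stay (September 9, 2014 to November 27, 2014), pushing the deadline to March 10, 2016.
None of the other events listed affects the running of the period under the stated rules.

March 10, 2016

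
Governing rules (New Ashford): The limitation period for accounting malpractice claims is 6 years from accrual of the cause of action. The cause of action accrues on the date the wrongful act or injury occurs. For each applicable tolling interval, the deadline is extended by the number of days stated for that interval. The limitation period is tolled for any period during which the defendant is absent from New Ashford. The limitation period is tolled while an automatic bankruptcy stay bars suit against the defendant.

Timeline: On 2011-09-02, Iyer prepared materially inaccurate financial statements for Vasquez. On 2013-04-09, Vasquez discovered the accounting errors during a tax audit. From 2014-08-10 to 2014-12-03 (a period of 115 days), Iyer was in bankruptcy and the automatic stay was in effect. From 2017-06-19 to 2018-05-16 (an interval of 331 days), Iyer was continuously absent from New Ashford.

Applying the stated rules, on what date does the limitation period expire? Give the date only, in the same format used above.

Accrual is governed by the date of the act, so the period began to run on 2011-09-02; the later discovery on 2013-04-09 is irrelevant under the stated rule.
The untolled deadline — 6 years after 2011-09-02 — is 2017-09-02.
The period was tolled for 115 days by the automatic bankruptcy stay (2014-08-10 to 2014-12-03), pushing the deadline to 2017-12-26.
The period was tolled for 331 days by the defendant's absence from the jurisdiction (2017-06-19 to 2018-05-16), pushing the deadline to 2018-11-22.

2018-11-22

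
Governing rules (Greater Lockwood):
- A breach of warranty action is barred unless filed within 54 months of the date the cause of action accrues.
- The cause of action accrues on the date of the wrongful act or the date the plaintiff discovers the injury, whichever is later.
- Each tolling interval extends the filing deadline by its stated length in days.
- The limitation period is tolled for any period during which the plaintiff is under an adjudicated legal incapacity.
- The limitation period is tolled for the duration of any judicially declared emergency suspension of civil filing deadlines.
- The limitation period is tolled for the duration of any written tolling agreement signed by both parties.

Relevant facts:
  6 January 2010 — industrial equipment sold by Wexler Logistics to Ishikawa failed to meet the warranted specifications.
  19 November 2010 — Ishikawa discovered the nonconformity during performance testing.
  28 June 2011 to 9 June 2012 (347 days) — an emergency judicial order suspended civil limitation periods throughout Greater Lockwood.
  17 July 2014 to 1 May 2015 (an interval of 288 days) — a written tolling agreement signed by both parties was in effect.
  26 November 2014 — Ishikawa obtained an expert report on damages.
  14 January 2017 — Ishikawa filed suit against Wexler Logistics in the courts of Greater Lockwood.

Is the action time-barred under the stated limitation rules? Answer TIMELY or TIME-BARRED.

The claim accrued on 19 November 2010 — the later of the 6 January 2010 act and the 19 November 2010 discovery.
The untolled deadline — 54 months after 19 November 2010 — is 19 May 2015.
The period was tolled for 347 days by the emergency suspension of filing deadlines (28 June 2011 to 9 June 2012), pushing the deadline to 30 April 2016.
The period was tolled for 288 days by the written tolling agreement (17 July 2014 to 1 May 2015), pushing the deadline to 12 February 2017.
None of the other events listed affects the running of the period under the stated rules.
The 14 January 2017 filing precedes the 12 February 2017 deadline; the claim is timely.

TIMELY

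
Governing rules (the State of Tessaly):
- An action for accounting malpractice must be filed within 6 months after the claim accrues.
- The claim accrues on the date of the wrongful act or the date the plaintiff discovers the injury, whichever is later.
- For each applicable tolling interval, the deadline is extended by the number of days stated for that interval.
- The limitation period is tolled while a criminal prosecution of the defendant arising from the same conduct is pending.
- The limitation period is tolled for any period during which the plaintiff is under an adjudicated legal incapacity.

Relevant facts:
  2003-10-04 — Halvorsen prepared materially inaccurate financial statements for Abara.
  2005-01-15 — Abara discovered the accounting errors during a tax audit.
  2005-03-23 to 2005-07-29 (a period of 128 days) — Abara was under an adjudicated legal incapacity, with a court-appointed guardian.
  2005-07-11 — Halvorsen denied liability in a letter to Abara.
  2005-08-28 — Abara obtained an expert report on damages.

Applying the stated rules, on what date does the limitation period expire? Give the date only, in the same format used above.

Because discovery on 2005-01-15 post-dates the 2003-10-04 act, accrual under the later-of rule falls on 2005-01-15.
6 months from 2005-01-15 is 2005-07-15.
The period was tolled for 128 days by the plaintiff's legal incapacity (2005-03-23 to 2005-07-29), pushing the deadline to 2005-11-20.
None of the other events listed affects the running of the period under the stated rules.

2005-11-20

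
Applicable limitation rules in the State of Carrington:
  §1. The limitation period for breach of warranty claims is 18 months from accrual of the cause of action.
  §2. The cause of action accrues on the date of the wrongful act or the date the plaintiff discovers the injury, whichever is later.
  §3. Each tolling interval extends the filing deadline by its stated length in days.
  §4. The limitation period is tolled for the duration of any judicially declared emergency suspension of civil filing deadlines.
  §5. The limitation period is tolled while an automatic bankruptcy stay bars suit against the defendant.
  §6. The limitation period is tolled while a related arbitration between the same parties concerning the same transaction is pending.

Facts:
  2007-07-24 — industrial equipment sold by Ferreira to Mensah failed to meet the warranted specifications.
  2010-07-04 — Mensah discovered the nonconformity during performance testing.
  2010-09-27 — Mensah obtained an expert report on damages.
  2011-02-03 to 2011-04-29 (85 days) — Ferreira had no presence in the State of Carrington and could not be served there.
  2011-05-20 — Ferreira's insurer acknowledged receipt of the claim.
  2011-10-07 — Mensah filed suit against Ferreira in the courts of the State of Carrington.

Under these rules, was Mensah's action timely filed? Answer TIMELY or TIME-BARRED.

TIMELY

Because discovery on 2010-07-04 post-dates the 2007-07-24 act, accrual under the later-of rule falls on 2010-07-04.
Adding the 18 months base period to 2010-07-04 gives a deadline of 2012-01-04, before any tolling.
No stated provision tolls the period for the defendant's absence, so the interval from 2011-02-03 to 2011-04-29 has no effect on the deadline.
Nothing else in the chronology tolls or restarts the period.
Mensah filed on 2011-10-07, before the 2012-01-04 deadline, so the action is timely.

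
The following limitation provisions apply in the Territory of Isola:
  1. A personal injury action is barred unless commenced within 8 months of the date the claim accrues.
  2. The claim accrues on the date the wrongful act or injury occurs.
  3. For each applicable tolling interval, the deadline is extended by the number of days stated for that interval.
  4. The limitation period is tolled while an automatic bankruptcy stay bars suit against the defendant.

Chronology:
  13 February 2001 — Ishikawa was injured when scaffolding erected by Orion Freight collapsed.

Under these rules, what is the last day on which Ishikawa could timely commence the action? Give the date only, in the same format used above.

13 October 2001

The claim accrued on 13 February 2001, the date of the act.
Adding the 8 months base period to 13 February 2001 gives a deadline of 13 October 2001, before any tolling.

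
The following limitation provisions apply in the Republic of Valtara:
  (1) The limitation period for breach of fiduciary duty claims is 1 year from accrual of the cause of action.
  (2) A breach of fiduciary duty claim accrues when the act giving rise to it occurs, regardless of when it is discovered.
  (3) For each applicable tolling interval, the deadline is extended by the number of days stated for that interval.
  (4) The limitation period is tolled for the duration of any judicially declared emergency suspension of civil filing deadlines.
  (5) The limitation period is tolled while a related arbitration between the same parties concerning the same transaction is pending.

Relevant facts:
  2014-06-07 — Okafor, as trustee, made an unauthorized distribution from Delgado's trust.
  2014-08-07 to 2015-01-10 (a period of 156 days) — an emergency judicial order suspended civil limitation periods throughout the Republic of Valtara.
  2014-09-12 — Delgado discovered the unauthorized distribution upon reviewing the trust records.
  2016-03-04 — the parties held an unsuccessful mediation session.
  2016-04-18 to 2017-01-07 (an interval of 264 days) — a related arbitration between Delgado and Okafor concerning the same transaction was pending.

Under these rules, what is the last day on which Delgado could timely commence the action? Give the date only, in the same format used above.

2015-11-10

The claim accrued on 2014-06-07, when the wrongful act occurred; under the stated occurrence rule the 2014-09-12 discovery does not delay accrual.
1 year from 2014-06-07 is 2015-06-07.
The period was tolled for 156 days by the emergency suspension of filing deadlines (2014-08-07 to 2015-01-10), pushing the deadline to 2015-11-10.
By the time the pending related arbitration began on 2016-04-18, the limitation period had already expired on 2015-11-10; that interval cannot revive it.
The other events in the timeline have no effect on the limitation period under the stated rules.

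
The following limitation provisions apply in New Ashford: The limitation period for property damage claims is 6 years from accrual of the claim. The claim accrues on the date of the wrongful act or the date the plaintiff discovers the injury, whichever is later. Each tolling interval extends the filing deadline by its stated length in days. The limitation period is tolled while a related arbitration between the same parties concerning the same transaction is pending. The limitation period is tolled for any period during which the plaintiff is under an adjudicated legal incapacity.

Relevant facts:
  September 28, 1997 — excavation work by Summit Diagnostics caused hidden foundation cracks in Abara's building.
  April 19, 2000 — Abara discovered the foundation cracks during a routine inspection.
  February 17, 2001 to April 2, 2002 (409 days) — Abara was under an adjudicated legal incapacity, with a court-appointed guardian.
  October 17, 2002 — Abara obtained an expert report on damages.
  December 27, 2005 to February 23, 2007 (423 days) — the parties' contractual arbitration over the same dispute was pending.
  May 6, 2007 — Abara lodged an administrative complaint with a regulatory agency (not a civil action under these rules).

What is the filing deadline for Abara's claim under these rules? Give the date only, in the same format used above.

July 29, 2008

The claim accrued on April 19, 2000 — the later of the September 28, 1997 act and the April 19, 2000 discovery.
The untolled deadline — 6 years after April 19, 2000 — is April 19, 2006.
The plaintiff's legal incapacity from February 17, 2001 to April 2, 2002 tolled the period for 409 days, extending the deadline to June 2, 2007.
The pending related arbitration from December 27, 2005 to February 23, 2007 tolled the period for 423 days, extending the deadline to July 29, 2008.
The other events in the timeline have no effect on the limitation period under the stated rules.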